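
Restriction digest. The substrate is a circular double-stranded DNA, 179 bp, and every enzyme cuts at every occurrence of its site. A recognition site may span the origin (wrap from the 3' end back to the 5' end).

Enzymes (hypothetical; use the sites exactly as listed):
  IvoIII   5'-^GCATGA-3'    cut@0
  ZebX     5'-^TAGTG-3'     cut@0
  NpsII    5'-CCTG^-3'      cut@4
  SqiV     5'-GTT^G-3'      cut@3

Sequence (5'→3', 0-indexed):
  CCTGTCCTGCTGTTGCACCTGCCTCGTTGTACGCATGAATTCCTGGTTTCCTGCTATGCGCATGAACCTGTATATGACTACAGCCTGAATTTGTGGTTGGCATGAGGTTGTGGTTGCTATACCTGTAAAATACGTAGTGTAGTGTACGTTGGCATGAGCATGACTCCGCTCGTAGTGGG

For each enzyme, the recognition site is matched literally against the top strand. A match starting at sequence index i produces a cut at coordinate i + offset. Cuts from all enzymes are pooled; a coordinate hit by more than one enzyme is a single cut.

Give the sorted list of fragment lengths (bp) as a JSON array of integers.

[1,1,4,5,5,5,6,6,6,7,7,8,9,10,10,11,11,11,11,13,15,17]

Scan for sites:
  IvoIII GCATGA/0: at [32, 59, 99, 151, 157] ⇒ [32, 59, 99, 151, 157]
  ZebX TAGTG/0: at [134, 139, 172] ⇒ [134, 139, 172]
  NpsII CCTG/4: at [0, 5, 17, 41, 49, 66, 83, 121] ⇒ [4, 9, 21, 45, 53, 70, 87, 125]
  SqiV GTTG/3: at [11, 25, 95, 106, 112, 147] ⇒ [14, 28, 98, 109, 115, 150]

All cut coordinates (distinct, sorted): [4, 9, 14, 21, 28, 32, 45, 53, 59, 70, 87, 98, 99, 109, 115, 125, 134, 139, 150, 151, 157, 172]

Fragment lengths:
  4→9: 5 bp
  9→14: 5 bp
  14→21: 7 bp
  21→28: 7 bp
  28→32: 4 bp
  32→45: 13 bp
  45→53: 8 bp
  53→59: 6 bp
  59→70: 11 bp
  70→87: 17 bp
  87→98: 11 bp
  98→99: 1 bp
  99→109: 10 bp
  109→115: 6 bp
  115→125: 10 bp
  125→134: 9 bp
  134→139: 5 bp
  139→150: 11 bp
  150→151: 1 bp
  151→157: 6 bp
  157→172: 15 bp
  172→4 (wrap): 179-172+4 = 11 bp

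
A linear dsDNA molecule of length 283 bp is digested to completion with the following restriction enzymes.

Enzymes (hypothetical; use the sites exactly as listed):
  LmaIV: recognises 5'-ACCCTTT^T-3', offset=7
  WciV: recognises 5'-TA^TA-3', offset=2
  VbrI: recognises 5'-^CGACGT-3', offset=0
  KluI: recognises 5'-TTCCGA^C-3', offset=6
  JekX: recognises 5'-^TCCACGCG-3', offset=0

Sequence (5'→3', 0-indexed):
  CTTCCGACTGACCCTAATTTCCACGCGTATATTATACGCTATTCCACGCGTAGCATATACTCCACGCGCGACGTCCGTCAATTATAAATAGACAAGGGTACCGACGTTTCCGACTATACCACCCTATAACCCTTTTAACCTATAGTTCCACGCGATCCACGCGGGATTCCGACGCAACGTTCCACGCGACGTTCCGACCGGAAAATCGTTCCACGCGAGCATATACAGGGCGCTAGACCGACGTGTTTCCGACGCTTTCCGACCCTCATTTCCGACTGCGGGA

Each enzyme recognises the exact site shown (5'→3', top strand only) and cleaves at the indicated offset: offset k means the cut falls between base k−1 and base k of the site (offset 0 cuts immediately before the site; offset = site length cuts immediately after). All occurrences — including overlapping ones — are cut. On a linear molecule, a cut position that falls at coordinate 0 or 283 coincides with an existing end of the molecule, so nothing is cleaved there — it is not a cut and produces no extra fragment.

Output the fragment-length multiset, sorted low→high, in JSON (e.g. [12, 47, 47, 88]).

Site scan:
  LmaIV ACCCTTTT/7: at [128] ⇒ [135]
  WciV TATA/2: at [27, 32, 55, 82, 114, 124, 140, 221] ⇒ [29, 34, 57, 84, 116, 126, 142, 223]
  VbrI CGACGT/0: at [68, 101, 186, 238] ⇒ [68, 101, 186, 238]
  KluI TTCCGAC/6: at [1, 107, 166, 191, 246, 256, 269] ⇒ [7, 113, 172, 197, 252, 262, 275]
  JekX TCCACGCG/0: at [19, 42, 60, 146, 155, 180, 209] ⇒ [19, 42, 60, 146, 155, 180, 209]

All cut coordinates (distinct, sorted): [7, 19, 29, 34, 42, 57, 60, 68, 84, 101, 113, 116, 126, 135, 142, 146, 155, 172, 180, 186, 197, 209, 223, 238, 252, 262, 275]

Fragments:
  [0,7): 7 bp
  [7,19): 12 bp
  [19,29): 10 bp
  [29,34): 5 bp
  [34,42): 8 bp
  [42,57): 15 bp
  [57,60): 3 bp
  [60,68): 8 bp
  [68,84): 16 bp
  [84,101): 17 bp
  [101,113): 12 bp
  [113,116): 3 bp
  [116,126): 10 bp
  [126,135): 9 bp
  [135,142): 7 bp
  [142,146): 4 bp
  [146,155): 9 bp
  [155,172): 17 bp
  [172,180): 8 bp
  [180,186): 6 bp
  [186,197): 11 bp
  [197,209): 12 bp
  [209,223): 14 bp
  [223,238): 15 bp
  [238,252): 14 bp
  [252,262): 10 bp
  [262,275): 13 bp
  [275,283): 8 bp

[3,3,4,5,6,7,7,8,8,8,8,9,9,10,10,10,11,12,12,12,13,14,14,15,15,16,17,17]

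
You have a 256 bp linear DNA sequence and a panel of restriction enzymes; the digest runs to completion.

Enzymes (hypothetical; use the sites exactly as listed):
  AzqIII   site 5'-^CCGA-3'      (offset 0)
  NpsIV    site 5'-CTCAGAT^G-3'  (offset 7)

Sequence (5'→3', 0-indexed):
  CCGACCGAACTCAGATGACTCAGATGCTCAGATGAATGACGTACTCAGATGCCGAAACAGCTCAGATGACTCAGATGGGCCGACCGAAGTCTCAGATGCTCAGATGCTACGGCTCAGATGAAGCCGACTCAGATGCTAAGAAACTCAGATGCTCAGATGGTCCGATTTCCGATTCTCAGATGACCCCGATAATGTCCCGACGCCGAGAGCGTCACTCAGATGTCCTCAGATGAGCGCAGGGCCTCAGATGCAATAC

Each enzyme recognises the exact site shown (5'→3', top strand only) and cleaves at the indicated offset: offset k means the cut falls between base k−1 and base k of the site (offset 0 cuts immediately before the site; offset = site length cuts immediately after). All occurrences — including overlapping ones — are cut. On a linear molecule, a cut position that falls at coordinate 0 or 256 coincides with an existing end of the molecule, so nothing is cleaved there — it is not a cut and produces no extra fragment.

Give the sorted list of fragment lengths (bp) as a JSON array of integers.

[1,3,3,4,4,4,4,6,7,7,8,8,8,9,9,10,11,11,12,13,14,14,16,16,17,18,19]

Per-enzyme occurrences:
  AzqIII (CCGA, off=0): starts [0, 4, 51, 79, 83, 123, 161, 168, 185, 196, 202] → cuts [4, 51, 79, 83, 123, 161, 168, 185, 196, 202] (position 0 is a terminus of the linear molecule — no cut)
  NpsIV (CTCAGATG, off=7): starts [9, 18, 26, 43, 60, 69, 90, 98, 112, 127, 143, 151, 174, 214, 224, 242] → cuts [16, 25, 33, 50, 67, 76, 97, 105, 119, 134, 150, 158, 181, 221, 231, 249]

All cut coordinates (distinct, sorted): [4, 16, 25, 33, 50, 51, 67, 76, 79, 83, 97, 105, 119, 123, 134, 150, 158, 161, 168, 181, 185, 196, 202, 221, 231, 249]

Fragment lengths:
  [0,4): 4 bp
  [4,16): 12 bp
  [16,25): 9 bp
  [25,33): 8 bp
  [33,50): 17 bp
  [50,51): 1 bp
  [51,67): 16 bp
  [67,76): 9 bp
  [76,79): 3 bp
  [79,83): 4 bp
  [83,97): 14 bp
  [97,105): 8 bp
  [105,119): 14 bp
  [119,123): 4 bp
  [123,134): 11 bp
  [134,150): 16 bp
  [150,158): 8 bp
  [158,161): 3 bp
  [161,168): 7 bp
  [168,181): 13 bp
  [181,185): 4 bp
  [185,196): 11 bp
  [196,202): 6 bp
  [202,221): 19 bp
  [221,231): 10 bp
  [231,249): 18 bp
  [249,256): 7 bp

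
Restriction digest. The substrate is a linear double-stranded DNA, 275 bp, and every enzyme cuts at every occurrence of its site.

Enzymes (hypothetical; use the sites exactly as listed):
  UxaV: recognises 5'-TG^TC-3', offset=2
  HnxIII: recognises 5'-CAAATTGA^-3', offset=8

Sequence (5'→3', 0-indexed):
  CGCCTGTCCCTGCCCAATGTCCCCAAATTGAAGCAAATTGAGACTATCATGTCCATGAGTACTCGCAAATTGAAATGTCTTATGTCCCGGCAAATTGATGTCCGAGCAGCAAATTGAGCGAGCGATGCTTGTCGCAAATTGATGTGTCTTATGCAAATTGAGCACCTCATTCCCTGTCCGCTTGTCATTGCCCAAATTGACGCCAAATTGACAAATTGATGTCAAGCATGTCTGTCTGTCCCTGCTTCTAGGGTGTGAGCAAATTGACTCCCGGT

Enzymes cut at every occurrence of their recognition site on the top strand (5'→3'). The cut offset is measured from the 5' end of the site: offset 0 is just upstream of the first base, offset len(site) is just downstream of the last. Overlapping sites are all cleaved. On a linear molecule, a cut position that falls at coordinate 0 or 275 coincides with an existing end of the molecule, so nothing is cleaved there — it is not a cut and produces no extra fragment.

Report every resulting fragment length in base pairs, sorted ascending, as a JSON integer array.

[2,2,4,4,4,4,6,7,8,8,8,9,10,10,11,11,12,13,14,14,15,15,16,17,22,29]

Scan for sites:
  UxaV (TGTC, off=2): starts [4, 17, 49, 75, 82, 98, 129, 144, 174, 182, 219, 228, 232, 236] → cuts [6, 19, 51, 77, 84, 100, 131, 146, 176, 184, 221, 230, 234, 238]
  HnxIII (CAAATTGA, off=8): starts [23, 33, 65, 90, 109, 134, 153, 192, 203, 211, 259] → cuts [31, 41, 73, 98, 117, 142, 161, 200, 211, 219, 267]

Pooled cuts: [6, 19, 31, 41, 51, 73, 77, 84, 98, 100, 117, 131, 142, 146, 161, 176, 184, 200, 211, 219, 221, 230, 234, 238, 267]

Fragments:
  [0,6): 6 bp
  [6,19): 13 bp
  [19,31): 12 bp
  [31,41): 10 bp
  [41,51): 10 bp
  [51,73): 22 bp
  [73,77): 4 bp
  [77,84): 7 bp
  [84,98): 14 bp
  [98,100): 2 bp
  [100,117): 17 bp
  [117,131): 14 bp
  [131,142): 11 bp
  [142,146): 4 bp
  [146,161): 15 bp
  [161,176): 15 bp
  [176,184): 8 bp
  [184,200): 16 bp
  [200,211): 11 bp
  [211,219): 8 bp
  [219,221): 2 bp
  [221,230): 9 bp
  [230,234): 4 bp
  [234,238): 4 bp
  [238,267): 29 bp
  [267,275): 8 bp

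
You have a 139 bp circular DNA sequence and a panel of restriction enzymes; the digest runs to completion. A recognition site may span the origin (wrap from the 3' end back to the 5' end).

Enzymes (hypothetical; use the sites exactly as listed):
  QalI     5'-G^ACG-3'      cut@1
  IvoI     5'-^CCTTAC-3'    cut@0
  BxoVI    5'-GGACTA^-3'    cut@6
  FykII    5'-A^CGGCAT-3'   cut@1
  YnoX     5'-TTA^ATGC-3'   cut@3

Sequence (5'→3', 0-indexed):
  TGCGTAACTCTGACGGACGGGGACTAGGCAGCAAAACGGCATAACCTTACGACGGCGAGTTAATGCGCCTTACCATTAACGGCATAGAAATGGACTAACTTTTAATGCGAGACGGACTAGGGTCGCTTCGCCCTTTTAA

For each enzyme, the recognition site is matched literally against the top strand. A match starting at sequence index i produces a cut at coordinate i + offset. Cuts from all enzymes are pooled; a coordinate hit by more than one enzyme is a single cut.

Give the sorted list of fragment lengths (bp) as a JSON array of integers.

[4,5,7,7,7,8,8,10,10,11,12,13,18,19]

Scan for sites:
  QalI (GACG, off=1): starts [11, 15, 50, 110] → cuts [12, 16, 51, 111]
  IvoI (CCTTAC, off=0): starts [44, 67] → cuts [44, 67]
  BxoVI (GGACTA, off=6): starts [20, 91, 113] → cuts [26, 97, 119]
  FykII (ACGGCAT, off=1): starts [35, 78] → cuts [36, 79]
  YnoX (TTAATGC, off=3): starts [59, 101, 135] → cuts [62, 104, 138]

Pooled cuts: [12, 16, 26, 36, 44, 51, 62, 67, 79, 97, 104, 111, 119, 138]

Fragment lengths:
  12→16: 4 bp
  16→26: 10 bp
  26→36: 10 bp
  36→44: 8 bp
  44→51: 7 bp
  51→62: 11 bp
  62→67: 5 bp
  67→79: 12 bp
  79→97: 18 bp
  97→104: 7 bp
  104→111: 7 bp
  111→119: 8 bp
  119→138: 19 bp
  138→12 (wrap): 139-138+12 = 13 bp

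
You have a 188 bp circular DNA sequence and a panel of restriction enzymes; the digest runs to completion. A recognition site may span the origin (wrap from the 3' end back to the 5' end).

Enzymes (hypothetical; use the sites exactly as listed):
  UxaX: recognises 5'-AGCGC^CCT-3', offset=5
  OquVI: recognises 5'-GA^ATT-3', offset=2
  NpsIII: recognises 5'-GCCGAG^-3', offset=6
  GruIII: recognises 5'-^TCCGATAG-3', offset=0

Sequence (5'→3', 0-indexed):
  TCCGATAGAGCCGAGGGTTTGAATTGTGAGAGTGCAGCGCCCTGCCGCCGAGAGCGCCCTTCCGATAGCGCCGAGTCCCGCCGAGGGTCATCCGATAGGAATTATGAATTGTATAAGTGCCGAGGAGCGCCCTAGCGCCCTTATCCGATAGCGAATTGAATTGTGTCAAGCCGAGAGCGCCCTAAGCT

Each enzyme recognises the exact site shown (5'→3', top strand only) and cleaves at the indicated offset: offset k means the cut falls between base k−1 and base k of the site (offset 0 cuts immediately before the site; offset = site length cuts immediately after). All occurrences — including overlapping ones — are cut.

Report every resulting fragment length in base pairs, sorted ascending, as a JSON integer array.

Per-enzyme occurrences:
  UxaX AGCGCCCT/5: at [35, 52, 125, 133, 175] ⇒ [40, 57, 130, 138, 180]
  OquVI GAATT/2: at [20, 98, 105, 152, 157] ⇒ [22, 100, 107, 154, 159]
  NpsIII GCCGAG/6: at [9, 46, 69, 79, 118, 169] ⇒ [15, 52, 75, 85, 124, 175]
  GruIII TCCGATAG/0: at [0, 60, 90, 143] ⇒ [0, 60, 90, 143]

All cut coordinates (distinct, sorted): [0, 15, 22, 40, 52, 57, 60, 75, 85, 90, 100, 107, 124, 130, 138, 143, 154, 159, 175, 180]

Fragments:
  0→15: 15 bp
  15→22: 7 bp
  22→40: 18 bp
  40→52: 12 bp
  52→57: 5 bp
  57→60: 3 bp
  60→75: 15 bp
  75→85: 10 bp
  85→90: 5 bp
  90→100: 10 bp
  100→107: 7 bp
  107→124: 17 bp
  124→130: 6 bp
  130→138: 8 bp
  138→143: 5 bp
  143→154: 11 bp
  154→159: 5 bp
  159→175: 16 bp
  175→180: 5 bp
  180→0 (wrap): 188-180+0 = 8 bp

[3,5,5,5,5,5,6,7,7,8,8,10,10,11,12,15,15,16,17,18]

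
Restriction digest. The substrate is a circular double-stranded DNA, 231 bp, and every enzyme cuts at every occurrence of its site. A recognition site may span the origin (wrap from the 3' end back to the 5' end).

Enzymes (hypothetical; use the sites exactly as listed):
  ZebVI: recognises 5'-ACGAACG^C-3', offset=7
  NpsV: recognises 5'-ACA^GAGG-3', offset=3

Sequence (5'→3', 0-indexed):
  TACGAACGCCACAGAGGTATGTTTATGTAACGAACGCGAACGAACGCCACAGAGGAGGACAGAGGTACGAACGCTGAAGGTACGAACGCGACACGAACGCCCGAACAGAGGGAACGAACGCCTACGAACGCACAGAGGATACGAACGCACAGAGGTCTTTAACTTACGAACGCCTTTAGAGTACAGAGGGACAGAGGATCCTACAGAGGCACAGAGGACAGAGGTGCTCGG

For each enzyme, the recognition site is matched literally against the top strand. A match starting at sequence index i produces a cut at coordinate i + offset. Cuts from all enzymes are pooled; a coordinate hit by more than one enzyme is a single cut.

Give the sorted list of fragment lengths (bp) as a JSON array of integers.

[4,4,5,5,7,8,8,8,10,10,10,11,12,12,13,13,13,15,19,21,23]

Site scan:
  ZebVI ACGAACGC/7: at [1, 29, 39, 66, 81, 92, 113, 123, 140, 165] ⇒ [8, 36, 46, 73, 88, 99, 120, 130, 147, 172]
  NpsV ACAGAGG/3: at [10, 48, 58, 104, 131, 148, 182, 190, 202, 210, 217] ⇒ [13, 51, 61, 107, 134, 151, 185, 193, 205, 213, 220]

All cut coordinates (distinct, sorted): [8, 13, 36, 46, 51, 61, 73, 88, 99, 107, 120, 130, 134, 147, 151, 172, 185, 193, 205, 213, 220]

Fragment lengths:
  8→13: 5 bp
  13→36: 23 bp
  36→46: 10 bp
  46→51: 5 bp
  51→61: 10 bp
  61→73: 12 bp
  73→88: 15 bp
  88→99: 11 bp
  99→107: 8 bp
  107→120: 13 bp
  120→130: 10 bp
  130→134: 4 bp
  134→147: 13 bp
  147→151: 4 bp
  151→172: 21 bp
  172→185: 13 bp
  185→193: 8 bp
  193→205: 12 bp
  205→213: 8 bp
  213→220: 7 bp
  220→8 (wrap): 231-220+8 = 19 bp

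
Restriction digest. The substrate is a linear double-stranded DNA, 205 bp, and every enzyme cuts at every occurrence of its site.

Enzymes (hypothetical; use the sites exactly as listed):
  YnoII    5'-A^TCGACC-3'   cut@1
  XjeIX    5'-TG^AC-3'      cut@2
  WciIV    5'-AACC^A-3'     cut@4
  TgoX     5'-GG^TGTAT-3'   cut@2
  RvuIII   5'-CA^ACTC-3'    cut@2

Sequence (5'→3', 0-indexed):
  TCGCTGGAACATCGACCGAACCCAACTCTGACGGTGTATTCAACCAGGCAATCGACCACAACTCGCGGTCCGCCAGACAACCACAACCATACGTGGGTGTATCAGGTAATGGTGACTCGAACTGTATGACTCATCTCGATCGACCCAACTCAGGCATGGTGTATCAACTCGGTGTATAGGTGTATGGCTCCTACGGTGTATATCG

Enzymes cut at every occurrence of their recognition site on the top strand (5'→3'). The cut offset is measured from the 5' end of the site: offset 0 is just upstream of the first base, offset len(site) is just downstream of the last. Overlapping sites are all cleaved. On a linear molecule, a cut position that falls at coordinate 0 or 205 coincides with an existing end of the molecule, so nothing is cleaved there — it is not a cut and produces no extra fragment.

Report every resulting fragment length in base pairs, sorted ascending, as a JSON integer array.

Site scan:
  YnoII (ATCGACC, off=1): starts [10, 50, 138] → cuts [11, 51, 139]
  XjeIX (TGAC, off=2): starts [28, 112, 126] → cuts [30, 114, 128]
  WciIV (AACCA, off=4): starts [41, 78, 84] → cuts [45, 82, 88]
  TgoX (GGTGTAT, off=2): starts [32, 95, 157, 170, 178, 194] → cuts [34, 97, 159, 172, 180, 196]
  RvuIII (CAACTC, off=2): starts [22, 58, 145, 164] → cuts [24, 60, 147, 166]

Pooled cuts: [11, 24, 30, 34, 45, 51, 60, 82, 88, 97, 114, 128, 139, 147, 159, 166, 172, 180, 196]

Fragments:
  [0,11): 11 bp
  [11,24): 13 bp
  [24,30): 6 bp
  [30,34): 4 bp
  [34,45): 11 bp
  [45,51): 6 bp
  [51,60): 9 bp
  [60,82): 22 bp
  [82,88): 6 bp
  [88,97): 9 bp
  [97,114): 17 bp
  [114,128): 14 bp
  [128,139): 11 bp
  [139,147): 8 bp
  [147,159): 12 bp
  [159,166): 7 bp
  [166,172): 6 bp
  [172,180): 8 bp
  [180,196): 16 bp
  [196,205): 9 bp

[4,6,6,6,6,7,8,8,9,9,9,11,11,11,12,13,14,16,17,22]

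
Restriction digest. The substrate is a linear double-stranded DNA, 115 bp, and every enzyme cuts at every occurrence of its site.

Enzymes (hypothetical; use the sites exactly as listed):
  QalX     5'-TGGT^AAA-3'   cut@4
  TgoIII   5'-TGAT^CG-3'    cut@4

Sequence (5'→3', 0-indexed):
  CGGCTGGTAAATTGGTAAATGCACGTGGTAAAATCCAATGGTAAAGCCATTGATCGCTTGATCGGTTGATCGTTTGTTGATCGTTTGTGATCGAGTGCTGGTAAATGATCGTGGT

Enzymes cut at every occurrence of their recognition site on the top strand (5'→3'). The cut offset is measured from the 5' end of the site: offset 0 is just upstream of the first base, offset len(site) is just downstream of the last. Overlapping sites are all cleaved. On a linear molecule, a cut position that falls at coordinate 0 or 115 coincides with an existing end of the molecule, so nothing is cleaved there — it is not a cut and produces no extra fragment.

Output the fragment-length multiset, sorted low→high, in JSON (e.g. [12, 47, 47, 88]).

[6,7,8,8,8,8,10,11,11,12,13,13]

Per-enzyme occurrences:
  QalX (TGGTAAA, off=4): starts [4, 12, 25, 38, 98] → cuts [8, 16, 29, 42, 102]
  TgoIII (TGATCG, off=4): starts [50, 58, 66, 77, 87, 105] → cuts [54, 62, 70, 81, 91, 109]

Pooled cuts: [8, 16, 29, 42, 54, 62, 70, 81, 91, 102, 109]

Fragments:
  [0,8): 8 bp
  [8,16): 8 bp
  [16,29): 13 bp
  [29,42): 13 bp
  [42,54): 12 bp
  [54,62): 8 bp
  [62,70): 8 bp
  [70,81): 11 bp
  [81,91): 10 bp
  [91,102): 11 bp
  [102,109): 7 bp
  [109,115): 6 bp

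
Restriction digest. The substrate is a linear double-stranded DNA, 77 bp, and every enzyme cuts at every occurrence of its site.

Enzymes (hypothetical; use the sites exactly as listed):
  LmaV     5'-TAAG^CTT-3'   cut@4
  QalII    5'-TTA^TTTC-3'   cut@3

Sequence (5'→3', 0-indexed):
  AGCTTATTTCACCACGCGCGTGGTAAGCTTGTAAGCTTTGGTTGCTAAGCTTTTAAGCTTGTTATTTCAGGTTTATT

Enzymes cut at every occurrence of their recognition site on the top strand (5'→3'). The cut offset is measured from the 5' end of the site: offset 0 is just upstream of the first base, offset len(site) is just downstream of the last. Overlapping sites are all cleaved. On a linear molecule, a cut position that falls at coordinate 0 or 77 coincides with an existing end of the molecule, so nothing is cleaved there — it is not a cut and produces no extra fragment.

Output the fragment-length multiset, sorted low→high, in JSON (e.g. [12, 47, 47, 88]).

Site scan:
  LmaV (TAAGCTT, off=4): starts [23, 31, 45, 53] → cuts [27, 35, 49, 57]
  QalII (TTATTTC, off=3): starts [3, 61] → cuts [6, 64]

All cut coordinates (distinct, sorted): [6, 27, 35, 49, 57, 64]

Fragment lengths:
  [0,6): 6 bp
  [6,27): 21 bp
  [27,35): 8 bp
  [35,49): 14 bp
  [49,57): 8 bp
  [57,64): 7 bp
  [64,77): 13 bp

[6,7,8,8,13,14,21]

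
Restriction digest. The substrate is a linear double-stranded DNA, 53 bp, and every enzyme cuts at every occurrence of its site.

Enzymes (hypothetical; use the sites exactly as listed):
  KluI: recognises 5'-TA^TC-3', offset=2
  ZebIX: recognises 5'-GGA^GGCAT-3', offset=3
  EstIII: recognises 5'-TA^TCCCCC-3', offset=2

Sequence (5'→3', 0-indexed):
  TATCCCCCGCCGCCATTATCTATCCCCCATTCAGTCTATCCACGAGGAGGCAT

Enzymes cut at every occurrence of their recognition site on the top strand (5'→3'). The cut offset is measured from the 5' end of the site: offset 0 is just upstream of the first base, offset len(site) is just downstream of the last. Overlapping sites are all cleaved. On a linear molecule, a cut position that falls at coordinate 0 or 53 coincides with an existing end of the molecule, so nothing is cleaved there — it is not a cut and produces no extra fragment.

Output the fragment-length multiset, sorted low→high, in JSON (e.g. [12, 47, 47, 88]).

Site scan:
  KluI TATC/2: at [0, 16, 20, 36] ⇒ [2, 18, 22, 38]
  ZebIX GGAGGCAT/3: at [45] ⇒ [48]
  EstIII TATCCCCC/2: at [0, 20] ⇒ [2, 22]

All cut coordinates (distinct, sorted): [2, 18, 22, 38, 48]

Fragment lengths:
  [0,2): 2 bp
  [2,18): 16 bp
  [18,22): 4 bp
  [22,38): 16 bp
  [38,48): 10 bp
  [48,53): 5 bp

[2,4,5,10,16,16]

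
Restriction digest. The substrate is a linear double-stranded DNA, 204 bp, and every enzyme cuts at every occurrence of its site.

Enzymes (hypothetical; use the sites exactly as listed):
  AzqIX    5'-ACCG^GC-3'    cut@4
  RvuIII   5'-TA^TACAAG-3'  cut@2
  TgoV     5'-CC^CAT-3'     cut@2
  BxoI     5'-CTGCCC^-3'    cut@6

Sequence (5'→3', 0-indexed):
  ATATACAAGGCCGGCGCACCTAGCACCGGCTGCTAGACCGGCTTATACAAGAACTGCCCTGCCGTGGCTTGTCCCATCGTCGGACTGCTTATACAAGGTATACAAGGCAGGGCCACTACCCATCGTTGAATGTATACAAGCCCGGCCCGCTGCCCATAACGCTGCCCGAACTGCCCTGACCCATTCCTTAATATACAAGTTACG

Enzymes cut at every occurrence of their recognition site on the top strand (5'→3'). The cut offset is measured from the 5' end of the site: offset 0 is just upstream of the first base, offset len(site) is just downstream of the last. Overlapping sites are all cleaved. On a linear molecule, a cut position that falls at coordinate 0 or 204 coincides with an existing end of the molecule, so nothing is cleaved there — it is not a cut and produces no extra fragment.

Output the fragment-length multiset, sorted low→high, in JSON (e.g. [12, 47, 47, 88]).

[1,3,5,5,9,9,11,12,12,12,14,14,15,17,20,20,25]

Scan for sites:
  AzqIX (ACCGGC, off=4): starts [24, 36] → cuts [28, 40]
  RvuIII (TATACAAG, off=2): starts [1, 43, 89, 98, 132, 191] → cuts [3, 45, 91, 100, 134, 193]
  TgoV (CCCAT, off=2): starts [72, 118, 152, 179] → cuts [74, 120, 154, 181]
  BxoI (CTGCCC, off=6): starts [53, 149, 161, 170] → cuts [59, 155, 167, 176]

All cut coordinates (distinct, sorted): [3, 28, 40, 45, 59, 74, 91, 100, 120, 134, 154, 155, 167, 176, 181, 193]

Fragments:
  [0,3): 3 bp
  [3,28): 25 bp
  [28,40): 12 bp
  [40,45): 5 bp
  [45,59): 14 bp
  [59,74): 15 bp
  [74,91): 17 bp
  [91,100): 9 bp
  [100,120): 20 bp
  [120,134): 14 bp
  [134,154): 20 bp
  [154,155): 1 bp
  [155,167): 12 bp
  [167,176): 9 bp
  [176,181): 5 bp
  [181,193): 12 bp
  [193,204): 11 bp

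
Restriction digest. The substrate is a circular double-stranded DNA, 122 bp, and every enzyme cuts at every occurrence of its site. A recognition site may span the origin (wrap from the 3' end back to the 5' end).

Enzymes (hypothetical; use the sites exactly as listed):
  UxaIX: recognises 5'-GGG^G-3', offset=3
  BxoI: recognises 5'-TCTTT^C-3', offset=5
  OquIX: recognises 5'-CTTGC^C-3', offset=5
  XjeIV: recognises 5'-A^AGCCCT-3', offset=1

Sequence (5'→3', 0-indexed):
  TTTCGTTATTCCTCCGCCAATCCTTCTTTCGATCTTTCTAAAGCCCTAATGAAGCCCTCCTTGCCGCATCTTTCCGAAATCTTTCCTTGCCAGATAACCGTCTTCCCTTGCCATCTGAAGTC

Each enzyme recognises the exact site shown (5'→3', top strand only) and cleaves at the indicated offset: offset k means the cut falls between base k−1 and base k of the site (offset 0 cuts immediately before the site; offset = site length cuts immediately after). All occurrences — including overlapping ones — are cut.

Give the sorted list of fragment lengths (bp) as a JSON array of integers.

[4,6,8,9,11,11,12,14,21,26]

Scan for sites:
  UxaIX (GGGG, off=3): no sites
  BxoI (TCTTTC, off=5): starts [24, 32, 68, 79, 120] → cuts [3, 29, 37, 73, 84]
  OquIX (CTTGCC, off=5): starts [59, 85, 106] → cuts [64, 90, 111]
  XjeIV (AAGCCCT, off=1): starts [40, 51] → cuts [41, 52]

Pooled cuts: [3, 29, 37, 41, 52, 64, 73, 84, 90, 111]

Fragments:
  3→29: 26 bp
  29→37: 8 bp
  37→41: 4 bp
  41→52: 11 bp
  52→64: 12 bp
  64→73: 9 bp
  73→84: 11 bp
  84→90: 6 bp
  90→111: 21 bp
  111→3 (wrap): 122-111+3 = 14 bp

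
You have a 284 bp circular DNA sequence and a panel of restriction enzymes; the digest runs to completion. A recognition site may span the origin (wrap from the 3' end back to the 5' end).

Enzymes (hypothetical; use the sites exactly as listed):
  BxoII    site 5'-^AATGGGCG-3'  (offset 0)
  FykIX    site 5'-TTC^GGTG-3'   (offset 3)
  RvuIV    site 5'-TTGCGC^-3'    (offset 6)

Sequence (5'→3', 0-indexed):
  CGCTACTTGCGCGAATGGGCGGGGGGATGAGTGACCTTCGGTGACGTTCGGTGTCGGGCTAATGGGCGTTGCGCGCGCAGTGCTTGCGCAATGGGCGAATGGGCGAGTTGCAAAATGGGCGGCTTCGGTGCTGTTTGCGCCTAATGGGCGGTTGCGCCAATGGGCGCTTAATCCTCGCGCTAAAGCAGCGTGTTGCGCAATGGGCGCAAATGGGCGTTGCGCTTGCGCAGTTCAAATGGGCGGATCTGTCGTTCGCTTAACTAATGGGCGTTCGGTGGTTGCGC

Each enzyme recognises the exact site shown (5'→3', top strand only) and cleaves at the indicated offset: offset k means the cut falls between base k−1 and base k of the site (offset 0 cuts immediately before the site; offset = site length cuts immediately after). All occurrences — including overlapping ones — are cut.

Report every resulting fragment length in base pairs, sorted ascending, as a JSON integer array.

[1,1,2,6,6,8,10,10,11,11,11,12,13,14,14,14,15,15,16,26,28,40]

Scan for sites:
  BxoII AATGGGCG/0: at [13, 60, 89, 97, 113, 142, 158, 198, 208, 234, 262] ⇒ [13, 60, 89, 97, 113, 142, 158, 198, 208, 234, 262]
  FykIX TTCGGTG/3: at [36, 46, 123, 270] ⇒ [39, 49, 126, 273]
  RvuIV TTGCGC/6: at [6, 68, 83, 134, 151, 192, 216, 222, 278] ⇒ [0, 12, 74, 89, 140, 157, 198, 222, 228]

Pooled cuts: [0, 12, 13, 39, 49, 60, 74, 89, 97, 113, 126, 140, 142, 157, 158, 198, 208, 222, 228, 234, 262, 273]

Fragment lengths:
  0→12: 12 bp
  12→13: 1 bp
  13→39: 26 bp
  39→49: 10 bp
  49→60: 11 bp
  60→74: 14 bp
  74→89: 15 bp
  89→97: 8 bp
  97→113: 16 bp
  113→126: 13 bp
  126→140: 14 bp
  140→142: 2 bp
  142→157: 15 bp
  157→158: 1 bp
  158→198: 40 bp
  198→208: 10 bp
  208→222: 14 bp
  222→228: 6 bp
  228→234: 6 bp
  234→262: 28 bp
  262→273: 11 bp
  273→0 (wrap): 284-273+0 = 11 bp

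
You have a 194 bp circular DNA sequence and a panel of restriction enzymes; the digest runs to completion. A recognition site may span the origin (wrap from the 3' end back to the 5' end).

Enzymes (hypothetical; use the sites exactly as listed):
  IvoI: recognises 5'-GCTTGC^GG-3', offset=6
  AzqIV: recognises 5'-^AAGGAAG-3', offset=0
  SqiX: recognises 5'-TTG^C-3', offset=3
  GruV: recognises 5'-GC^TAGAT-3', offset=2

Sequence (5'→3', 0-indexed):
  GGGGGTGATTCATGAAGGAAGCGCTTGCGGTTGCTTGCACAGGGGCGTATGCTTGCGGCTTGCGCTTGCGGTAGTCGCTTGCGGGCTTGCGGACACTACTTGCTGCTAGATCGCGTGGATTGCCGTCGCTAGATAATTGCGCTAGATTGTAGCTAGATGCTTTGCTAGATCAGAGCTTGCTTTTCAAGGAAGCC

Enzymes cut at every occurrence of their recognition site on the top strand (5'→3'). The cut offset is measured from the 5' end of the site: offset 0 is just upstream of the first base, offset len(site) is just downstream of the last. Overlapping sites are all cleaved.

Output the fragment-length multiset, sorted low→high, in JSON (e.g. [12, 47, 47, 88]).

[1,1,1,1,1,1,3,4,4,5,6,6,6,7,7,10,11,11,12,12,13,14,16,18,23]

Site scan:
  IvoI (GCTTGCGG, off=6): starts [22, 50, 63, 76, 84] → cuts [28, 56, 69, 82, 90]
  AzqIV (AAGGAAG, off=0): starts [14, 185] → cuts [14, 185]
  SqiX (TTGC, off=3): starts [24, 30, 34, 52, 59, 65, 78, 86, 99, 119, 136, 161, 176] → cuts [27, 33, 37, 55, 62, 68, 81, 89, 102, 122, 139, 164, 179]
  GruV (GCTAGAT, off=2): starts [104, 127, 140, 151, 163] → cuts [106, 129, 142, 153, 165]

Pooled cuts: [14, 27, 28, 33, 37, 55, 56, 62, 68, 69, 81, 82, 89, 90, 102, 106, 122, 129, 139, 142, 153, 164, 165, 179, 185]

Fragment lengths:
  14→27: 13 bp
  27→28: 1 bp
  28→33: 5 bp
  33→37: 4 bp
  37→55: 18 bp
  55→56: 1 bp
  56→62: 6 bp
  62→68: 6 bp
  68→69: 1 bp
  69→81: 12 bp
  81→82: 1 bp
  82→89: 7 bp
  89→90: 1 bp
  90→102: 12 bp
  102→106: 4 bp
  106→122: 16 bp
  122→129: 7 bp
  129→139: 10 bp
  139→142: 3 bp
  142→153: 11 bp
  153→164: 11 bp
  164→165: 1 bp
  165→179: 14 bp
  179→185: 6 bp
  185→14 (wrap): 194-185+14 = 23 bp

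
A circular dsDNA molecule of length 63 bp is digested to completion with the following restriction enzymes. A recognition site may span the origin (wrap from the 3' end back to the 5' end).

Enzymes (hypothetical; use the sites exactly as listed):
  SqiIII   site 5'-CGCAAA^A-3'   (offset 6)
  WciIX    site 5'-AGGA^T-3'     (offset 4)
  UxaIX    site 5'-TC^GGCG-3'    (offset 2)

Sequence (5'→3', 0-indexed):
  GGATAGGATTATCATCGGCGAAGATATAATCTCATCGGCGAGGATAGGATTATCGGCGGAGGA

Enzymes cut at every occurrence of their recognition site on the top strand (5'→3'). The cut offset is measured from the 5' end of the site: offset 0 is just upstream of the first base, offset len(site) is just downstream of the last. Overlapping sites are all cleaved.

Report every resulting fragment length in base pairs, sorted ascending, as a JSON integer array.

[5,5,5,8,8,12,20]

Scan for sites:
  SqiIII (CGCAAAA, off=6): no sites
  WciIX (AGGAT, off=4): starts [4, 40, 45, 62] → cuts [3, 8, 44, 49]
  UxaIX (TCGGCG, off=2): starts [14, 34, 52] → cuts [16, 36, 54]

Pooled cuts: [3, 8, 16, 36, 44, 49, 54]

Fragments:
  3→8: 5 bp
  8→16: 8 bp
  16→36: 20 bp
  36→44: 8 bp
  44→49: 5 bp
  49→54: 5 bp
  54→3 (wrap): 63-54+3 = 12 bp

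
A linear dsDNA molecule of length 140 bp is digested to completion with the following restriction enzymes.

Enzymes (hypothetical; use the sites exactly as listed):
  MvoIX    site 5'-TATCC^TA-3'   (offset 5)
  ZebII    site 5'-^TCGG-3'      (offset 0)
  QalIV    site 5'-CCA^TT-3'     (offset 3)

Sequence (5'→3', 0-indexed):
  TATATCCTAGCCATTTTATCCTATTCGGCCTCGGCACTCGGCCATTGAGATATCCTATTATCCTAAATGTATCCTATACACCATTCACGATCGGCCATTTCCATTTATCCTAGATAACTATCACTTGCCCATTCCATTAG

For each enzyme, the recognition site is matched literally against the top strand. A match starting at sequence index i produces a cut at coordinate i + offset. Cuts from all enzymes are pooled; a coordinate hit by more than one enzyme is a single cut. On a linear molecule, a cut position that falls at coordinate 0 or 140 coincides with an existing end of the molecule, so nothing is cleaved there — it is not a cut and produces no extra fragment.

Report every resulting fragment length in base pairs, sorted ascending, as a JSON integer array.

Scan for sites:
  MvoIX TATCCTA/5: at [2, 16, 50, 58, 69, 105] ⇒ [7, 21, 55, 63, 74, 110]
  ZebII TCGG/0: at [24, 30, 37, 90] ⇒ [24, 30, 37, 90]
  QalIV CCATT/3: at [10, 41, 80, 94, 100, 128, 133] ⇒ [13, 44, 83, 97, 103, 131, 136]

All cut coordinates (distinct, sorted): [7, 13, 21, 24, 30, 37, 44, 55, 63, 74, 83, 90, 97, 103, 110, 131, 136]

Fragments:
  [0,7): 7 bp
  [7,13): 6 bp
  [13,21): 8 bp
  [21,24): 3 bp
  [24,30): 6 bp
  [30,37): 7 bp
  [37,44): 7 bp
  [44,55): 11 bp
  [55,63): 8 bp
  [63,74): 11 bp
  [74,83): 9 bp
  [83,90): 7 bp
  [90,97): 7 bp
  [97,103): 6 bp
  [103,110): 7 bp
  [110,131): 21 bp
  [131,136): 5 bp
  [136,140): 4 bp

[3,4,5,6,6,6,7,7,7,7,7,7,8,8,9,11,11,21]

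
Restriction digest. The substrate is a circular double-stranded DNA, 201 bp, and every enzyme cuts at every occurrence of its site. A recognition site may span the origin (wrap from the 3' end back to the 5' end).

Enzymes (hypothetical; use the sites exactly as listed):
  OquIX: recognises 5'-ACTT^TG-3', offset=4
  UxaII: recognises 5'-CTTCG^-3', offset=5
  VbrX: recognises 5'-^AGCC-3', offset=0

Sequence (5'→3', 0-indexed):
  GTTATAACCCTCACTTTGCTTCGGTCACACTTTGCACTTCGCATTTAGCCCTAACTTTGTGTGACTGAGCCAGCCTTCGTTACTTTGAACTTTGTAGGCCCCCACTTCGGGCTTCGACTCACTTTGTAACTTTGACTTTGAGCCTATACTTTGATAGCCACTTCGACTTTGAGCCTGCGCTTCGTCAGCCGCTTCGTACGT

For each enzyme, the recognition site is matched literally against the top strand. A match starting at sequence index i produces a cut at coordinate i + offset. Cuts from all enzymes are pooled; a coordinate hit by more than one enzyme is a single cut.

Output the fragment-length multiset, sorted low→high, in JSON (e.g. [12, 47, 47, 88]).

[2,2,2,4,4,4,5,6,6,7,7,7,8,8,8,9,9,10,10,10,11,11,13,17,21]

Scan for sites:
  OquIX (ACTTTG, off=4): starts [12, 28, 53, 81, 88, 120, 128, 134, 147, 165] → cuts [16, 32, 57, 85, 92, 124, 132, 138, 151, 169]
  UxaII (CTTCG, off=5): starts [18, 36, 74, 104, 111, 160, 179, 191] → cuts [23, 41, 79, 109, 116, 165, 184, 196]
  VbrX (AGCC, off=0): starts [46, 67, 71, 140, 155, 171, 186] → cuts [46, 67, 71, 140, 155, 171, 186]

Pooled cuts: [16, 23, 32, 41, 46, 57, 67, 71, 79, 85, 92, 109, 116, 124, 132, 138, 140, 151, 155, 165, 169, 171, 184, 186, 196]

Fragment lengths:
  16→23: 7 bp
  23→32: 9 bp
  32→41: 9 bp
  41→46: 5 bp
  46→57: 11 bp
  57→67: 10 bp
  67→71: 4 bp
  71→79: 8 bp
  79→85: 6 bp
  85→92: 7 bp
  92→109: 17 bp
  109→116: 7 bp
  116→124: 8 bp
  124→132: 8 bp
  132→138: 6 bp
  138→140: 2 bp
  140→151: 11 bp
  151→155: 4 bp
  155→165: 10 bp
  165→169: 4 bp
  169→171: 2 bp
  171→184: 13 bp
  184→186: 2 bp
  186→196: 10 bp
  196→16 (wrap): 201-196+16 = 21 bp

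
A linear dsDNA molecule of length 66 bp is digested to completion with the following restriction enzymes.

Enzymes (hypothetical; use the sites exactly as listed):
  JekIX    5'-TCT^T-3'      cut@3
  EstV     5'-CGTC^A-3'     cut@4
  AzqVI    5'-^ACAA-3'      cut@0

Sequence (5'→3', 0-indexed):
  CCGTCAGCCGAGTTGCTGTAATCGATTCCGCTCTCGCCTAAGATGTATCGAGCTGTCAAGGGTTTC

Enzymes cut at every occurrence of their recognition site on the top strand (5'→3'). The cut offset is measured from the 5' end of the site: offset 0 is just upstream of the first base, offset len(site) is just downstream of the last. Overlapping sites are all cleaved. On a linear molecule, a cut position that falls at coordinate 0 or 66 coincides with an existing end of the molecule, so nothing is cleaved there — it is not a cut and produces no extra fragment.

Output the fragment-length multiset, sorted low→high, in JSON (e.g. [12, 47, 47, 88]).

Scan for sites:
  JekIX (TCTT, off=3): no sites
  EstV CGTCA/4: at [1] ⇒ [5]
  AzqVI (ACAA, off=0): no sites

All cut coordinates (distinct, sorted): [5]

Fragments:
  [0,5): 5 bp
  [5,66): 61 bp

[5,61]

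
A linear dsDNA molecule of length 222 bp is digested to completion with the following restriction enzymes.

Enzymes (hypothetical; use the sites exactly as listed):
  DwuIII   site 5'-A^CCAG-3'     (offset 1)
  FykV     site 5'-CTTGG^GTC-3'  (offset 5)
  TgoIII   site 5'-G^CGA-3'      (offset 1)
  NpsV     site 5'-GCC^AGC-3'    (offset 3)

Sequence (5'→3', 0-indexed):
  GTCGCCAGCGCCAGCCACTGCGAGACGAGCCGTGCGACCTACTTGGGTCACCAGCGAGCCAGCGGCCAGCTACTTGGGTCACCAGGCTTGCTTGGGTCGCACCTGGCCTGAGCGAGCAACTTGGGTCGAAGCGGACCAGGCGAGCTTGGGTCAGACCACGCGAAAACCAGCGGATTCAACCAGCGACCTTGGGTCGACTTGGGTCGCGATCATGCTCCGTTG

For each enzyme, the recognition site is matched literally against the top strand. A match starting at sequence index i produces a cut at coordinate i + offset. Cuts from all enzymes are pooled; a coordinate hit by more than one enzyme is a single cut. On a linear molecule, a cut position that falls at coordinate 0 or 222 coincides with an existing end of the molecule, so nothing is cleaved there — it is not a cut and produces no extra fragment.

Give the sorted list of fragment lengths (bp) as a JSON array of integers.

[4,4,4,4,4,5,6,6,6,6,7,8,9,9,10,10,11,11,12,12,13,14,14,16,17]

Site scan:
  DwuIII (ACCAG, off=1): starts [49, 80, 134, 165, 178] → cuts [50, 81, 135, 166, 179]
  FykV (CTTGGGTC, off=5): starts [41, 72, 90, 119, 144, 187, 197] → cuts [46, 77, 95, 124, 149, 192, 202]
  TgoIII (GCGA, off=1): starts [19, 33, 53, 111, 139, 159, 182, 205] → cuts [20, 34, 54, 112, 140, 160, 183, 206]
  NpsV (GCCAGC, off=3): starts [3, 9, 57, 64] → cuts [6, 12, 60, 67]

Pooled cuts: [6, 12, 20, 34, 46, 50, 54, 60, 67, 77, 81, 95, 112, 124, 135, 140, 149, 160, 166, 179, 183, 192, 202, 206]

Fragment lengths:
  [0,6): 6 bp
  [6,12): 6 bp
  [12,20): 8 bp
  [20,34): 14 bp
  [34,46): 12 bp
  [46,50): 4 bp
  [50,54): 4 bp
  [54,60): 6 bp
  [60,67): 7 bp
  [67,77): 10 bp
  [77,81): 4 bp
  [81,95): 14 bp
  [95,112): 17 bp
  [112,124): 12 bp
  [124,135): 11 bp
  [135,140): 5 bp
  [140,149): 9 bp
  [149,160): 11 bp
  [160,166): 6 bp
  [166,179): 13 bp
  [179,183): 4 bp
  [183,192): 9 bp
  [192,202): 10 bp
  [202,206): 4 bp
  [206,222): 16 bp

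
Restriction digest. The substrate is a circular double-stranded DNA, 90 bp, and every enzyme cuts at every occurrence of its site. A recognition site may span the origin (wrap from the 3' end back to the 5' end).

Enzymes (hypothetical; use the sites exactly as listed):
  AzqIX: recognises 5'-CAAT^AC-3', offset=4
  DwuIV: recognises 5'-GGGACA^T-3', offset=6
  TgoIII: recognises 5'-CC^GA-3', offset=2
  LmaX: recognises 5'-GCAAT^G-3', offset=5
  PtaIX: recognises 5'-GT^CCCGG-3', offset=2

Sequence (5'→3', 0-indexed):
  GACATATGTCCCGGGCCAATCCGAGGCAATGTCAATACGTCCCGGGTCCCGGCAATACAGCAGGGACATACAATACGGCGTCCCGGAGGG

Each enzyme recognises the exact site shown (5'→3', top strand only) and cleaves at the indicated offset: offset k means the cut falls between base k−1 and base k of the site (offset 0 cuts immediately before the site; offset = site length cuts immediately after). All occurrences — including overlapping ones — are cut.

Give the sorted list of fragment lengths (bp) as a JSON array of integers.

[4,5,6,6,7,7,8,9,12,13,13]

Site scan:
  AzqIX CAATAC/4: at [32, 52, 70] ⇒ [36, 56, 74]
  DwuIV GGGACAT/6: at [62, 88] ⇒ [4, 68]
  TgoIII CCGA/2: at [20] ⇒ [22]
  LmaX GCAATG/5: at [25] ⇒ [30]
  PtaIX GTCCCGG/2: at [7, 38, 45, 79] ⇒ [9, 40, 47, 81]

All cut coordinates (distinct, sorted): [4, 9, 22, 30, 36, 40, 47, 56, 68, 74, 81]

Fragments:
  4→9: 5 bp
  9→22: 13 bp
  22→30: 8 bp
  30→36: 6 bp
  36→40: 4 bp
  40→47: 7 bp
  47→56: 9 bp
  56→68: 12 bp
  68→74: 6 bp
  74→81: 7 bp
  81→4 (wrap): 90-81+4 = 13 bp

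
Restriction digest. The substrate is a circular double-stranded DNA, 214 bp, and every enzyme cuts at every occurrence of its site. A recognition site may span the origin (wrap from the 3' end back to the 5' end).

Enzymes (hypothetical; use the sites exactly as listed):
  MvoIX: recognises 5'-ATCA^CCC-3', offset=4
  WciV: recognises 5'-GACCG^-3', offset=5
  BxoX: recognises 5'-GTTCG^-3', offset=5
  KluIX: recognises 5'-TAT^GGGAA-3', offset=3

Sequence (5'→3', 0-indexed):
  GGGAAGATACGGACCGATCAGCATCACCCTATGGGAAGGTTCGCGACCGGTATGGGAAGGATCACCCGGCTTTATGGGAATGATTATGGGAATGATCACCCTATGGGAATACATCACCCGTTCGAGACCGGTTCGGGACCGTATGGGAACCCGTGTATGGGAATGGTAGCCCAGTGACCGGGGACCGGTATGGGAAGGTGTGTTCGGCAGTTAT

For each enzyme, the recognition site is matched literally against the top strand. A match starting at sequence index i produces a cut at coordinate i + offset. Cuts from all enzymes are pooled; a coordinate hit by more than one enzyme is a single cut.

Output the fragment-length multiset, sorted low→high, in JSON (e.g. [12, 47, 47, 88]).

[3,4,4,5,6,6,6,6,6,7,8,8,10,11,11,11,11,12,12,14,15,16,22]

Scan for sites:
  MvoIX (ATCACCC, off=4): starts [22, 60, 94, 112] → cuts [26, 64, 98, 116]
  WciV (GACCG, off=5): starts [11, 44, 125, 136, 175, 182] → cuts [16, 49, 130, 141, 180, 187]
  BxoX (GTTCG, off=5): starts [38, 119, 130, 201] → cuts [43, 124, 135, 206]
  KluIX (TATGGGAA, off=3): starts [29, 50, 72, 84, 101, 141, 155, 188, 211] → cuts [0, 32, 53, 75, 87, 104, 144, 158, 191]

All cut coordinates (distinct, sorted): [0, 16, 26, 32, 43, 49, 53, 64, 75, 87, 98, 104, 116, 124, 130, 135, 141, 144, 158, 180, 187, 191, 206]

Fragments:
  0→16: 16 bp
  16→26: 10 bp
  26→32: 6 bp
  32→43: 11 bp
  43→49: 6 bp
  49→53: 4 bp
  53→64: 11 bp
  64→75: 11 bp
  75→87: 12 bp
  87→98: 11 bp
  98→104: 6 bp
  104→116: 12 bp
  116→124: 8 bp
  124→130: 6 bp
  130→135: 5 bp
  135→141: 6 bp
  141→144: 3 bp
  144→158: 14 bp
  158→180: 22 bp
  180→187: 7 bp
  187→191: 4 bp
  191→206: 15 bp
  206→0 (wrap): 214-206+0 = 8 bp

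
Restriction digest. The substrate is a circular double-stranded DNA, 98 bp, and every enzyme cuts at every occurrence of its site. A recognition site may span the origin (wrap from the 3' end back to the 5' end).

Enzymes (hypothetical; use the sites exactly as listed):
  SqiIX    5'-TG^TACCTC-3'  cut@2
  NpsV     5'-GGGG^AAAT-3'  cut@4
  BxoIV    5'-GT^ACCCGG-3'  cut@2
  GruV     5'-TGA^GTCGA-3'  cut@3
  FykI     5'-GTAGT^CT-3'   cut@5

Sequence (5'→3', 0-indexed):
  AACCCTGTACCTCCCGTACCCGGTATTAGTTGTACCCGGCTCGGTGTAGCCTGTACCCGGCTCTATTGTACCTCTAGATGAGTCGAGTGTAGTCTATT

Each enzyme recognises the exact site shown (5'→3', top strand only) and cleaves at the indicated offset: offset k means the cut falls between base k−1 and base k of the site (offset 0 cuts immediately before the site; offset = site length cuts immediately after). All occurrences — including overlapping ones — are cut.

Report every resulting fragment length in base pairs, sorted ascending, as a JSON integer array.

Site scan:
  SqiIX (TGTACCTC, off=2): starts [5, 66] → cuts [7, 68]
  NpsV (GGGGAAAT, off=4): no sites
  BxoIV (GTACCCGG, off=2): starts [15, 31, 52] → cuts [17, 33, 54]
  GruV (TGAGTCGA, off=3): starts [78] → cuts [81]
  FykI (GTAGTCT, off=5): starts [88] → cuts [93]

Pooled cuts: [7, 17, 33, 54, 68, 81, 93]

Fragment lengths:
  7→17: 10 bp
  17→33: 16 bp
  33→54: 21 bp
  54→68: 14 bp
  68→81: 13 bp
  81→93: 12 bp
  93→7 (wrap): 98-93+7 = 12 bp

[10,12,12,13,14,16,21]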